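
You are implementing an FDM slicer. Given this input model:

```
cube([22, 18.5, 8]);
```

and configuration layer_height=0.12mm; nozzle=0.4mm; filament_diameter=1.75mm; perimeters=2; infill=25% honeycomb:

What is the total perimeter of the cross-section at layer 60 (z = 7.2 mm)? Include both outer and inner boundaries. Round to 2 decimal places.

81.00 mm

At z = 7.2 mm: the cube is present — its section is the full 22×18.5 rectangle (perimeter 81.00 mm). Overall, the cross-section is a single solid region. Total boundary length (outer) = 81.00 mm.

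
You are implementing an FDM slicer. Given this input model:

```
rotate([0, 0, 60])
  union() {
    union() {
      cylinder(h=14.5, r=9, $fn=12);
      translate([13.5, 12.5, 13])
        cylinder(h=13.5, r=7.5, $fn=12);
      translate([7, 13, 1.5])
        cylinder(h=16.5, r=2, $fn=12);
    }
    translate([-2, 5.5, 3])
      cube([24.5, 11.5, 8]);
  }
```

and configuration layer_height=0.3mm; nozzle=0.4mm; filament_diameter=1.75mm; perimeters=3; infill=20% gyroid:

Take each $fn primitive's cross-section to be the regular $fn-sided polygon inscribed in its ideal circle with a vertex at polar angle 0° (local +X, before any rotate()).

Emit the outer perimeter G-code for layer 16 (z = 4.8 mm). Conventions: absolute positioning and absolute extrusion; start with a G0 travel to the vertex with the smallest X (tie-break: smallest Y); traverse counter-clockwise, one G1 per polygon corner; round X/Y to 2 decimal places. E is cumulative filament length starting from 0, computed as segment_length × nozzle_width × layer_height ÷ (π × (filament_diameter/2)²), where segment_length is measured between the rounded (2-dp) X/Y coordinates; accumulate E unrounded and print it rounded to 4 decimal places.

At z = 4.8 mm: the r=9 cylinder contributes a regular 12-gon of circumradius 9; the cylinder at (13.5, 12.5) is not intersected at this z (z outside [13, 26.5]); the r=2 cylinder at (7, 13) gives a regular 12-gon of circumradius 2 (constant along its height); Merging all regions: the 2 present regions are separate (no shared area or edge), so areas and boundary lengths simply add and each stays a separate island — 2 connected regions; the cube at (-2, 5.5) (footprint 24.5×11.5) is included at this height; Taking the union: the regions partially overlap (shared area 34.13 mm²), so overlapping operands fuse into one piece — 1 connected region; (whole slice rotated 60° about Z — lengths, areas and connectivity unchanged). The outline is a single polygon with 15 vertices. Extrusion per mm of travel: 0.4 × 0.3 / (π × 0.875²) = 0.049890. Accumulating E over each segment gives final E = 5.2973.

G0 X-15.72 Y6.77 Z4.80
G1 X-8.33 Y2.50 E0.4258
G1 X-9.00 Y0.00 E0.5549
G1 X-7.79 Y-4.50 E0.7874
G1 X-4.50 Y-7.79 E1.0195
G1 X0.00 Y-9.00 E1.2520
G1 X4.50 Y-7.79 E1.4845
G1 X7.79 Y-4.50 E1.7166
G1 X9.00 Y0.00 E1.9491
G1 X7.79 Y4.50 E2.1816
G1 X4.50 Y7.79 E2.4137
G1 X0.00 Y9.00 E2.6462
G1 X-1.37 Y8.63 E2.7170
G1 X6.49 Y22.24 E3.5011
G1 X-3.47 Y27.99 E4.0749
G1 X-15.72 Y6.77 E5.2973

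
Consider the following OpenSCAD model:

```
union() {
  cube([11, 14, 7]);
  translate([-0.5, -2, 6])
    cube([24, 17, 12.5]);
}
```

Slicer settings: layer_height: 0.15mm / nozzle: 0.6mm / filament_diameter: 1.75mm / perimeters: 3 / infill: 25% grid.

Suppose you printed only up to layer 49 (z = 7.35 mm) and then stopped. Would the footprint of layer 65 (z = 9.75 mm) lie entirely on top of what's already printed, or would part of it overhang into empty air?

entirely on top

Compare the two slices. At z = 7.35: the cube is absent (z outside [0, 7]); the cube at (-0.5, -2) is present — its section is the full 24×17 rectangle (area 408.00 mm²); Taking the union: only the 24×17 cube at (-0.5, -2) is present, so the union is just that shape — area = 408.00 mm². At z = 9.75: the cube is not intersected at this z (z outside [0, 7]); the 24×17 cube at (-0.5, -2) contributes its full rectangle (area 408.00 mm²); Combining (union): only the 24×17 cube at (-0.5, -2) is present, so the union is just that shape — area = 408.00 mm². Checking containment: the cross-section at z = 9.75 is a subset of the cross-section at z = 7.35.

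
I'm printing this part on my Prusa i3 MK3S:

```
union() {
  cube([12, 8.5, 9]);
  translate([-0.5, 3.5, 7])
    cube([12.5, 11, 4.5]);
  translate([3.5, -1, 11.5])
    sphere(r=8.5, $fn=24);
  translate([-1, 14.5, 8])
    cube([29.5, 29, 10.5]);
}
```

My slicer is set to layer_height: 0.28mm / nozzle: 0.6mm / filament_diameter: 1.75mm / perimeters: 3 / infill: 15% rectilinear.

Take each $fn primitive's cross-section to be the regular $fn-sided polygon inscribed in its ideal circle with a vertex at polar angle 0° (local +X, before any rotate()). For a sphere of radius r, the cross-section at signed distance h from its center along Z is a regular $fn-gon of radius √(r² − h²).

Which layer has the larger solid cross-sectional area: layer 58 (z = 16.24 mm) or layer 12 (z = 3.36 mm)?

layer 58 (z = 16.24 mm)

Layer 58 (z = 16.24): the cube does not reach this height (z outside [0, 9]); the cube at (-0.5, 3.5) does not reach this height (z outside [7, 11.5]); the r=8.5 sphere at (3.5, -1) contributes a regular 24-gon of circumradius √(8.5²−4.74²) = 7.056 (area = (24/2)·7.056²·sin(360°/24) = 154.62 mm²); the cube at (-1, 14.5) is present — its section is the full 29.5×29 rectangle (area 855.50 mm²); Combining (union): the 2 present regions are separate (no shared area or edge), so areas and boundary lengths simply add and each stays a separate island — area = 1010.12 mm². So its area = 1010.12 mm². Layer 12 (z = 3.36): the 12×8.5 cube contributes its full rectangle (area 102.00 mm²); the cube at (-0.5, 3.5) is absent (z outside [7, 11.5]); the r=8.5 sphere at (3.5, -1) slices to a regular 24-gon of circumradius 2.448 (√(r²−h²) with h=8.14 from center) (area = (24/2)·2.448²·sin(360°/24) = 18.61 mm²); the cube at (-1, 14.5) is absent (z outside [8, 18.5]); Merging all regions: the regions partially overlap — summed areas 120.61 mm² minus the doubly-counted overlap 4.58 mm² gives 116.03 mm² — area = 116.03 mm². So its area = 116.03 mm². Layer 58 is larger (1010.12 vs 116.03 mm²).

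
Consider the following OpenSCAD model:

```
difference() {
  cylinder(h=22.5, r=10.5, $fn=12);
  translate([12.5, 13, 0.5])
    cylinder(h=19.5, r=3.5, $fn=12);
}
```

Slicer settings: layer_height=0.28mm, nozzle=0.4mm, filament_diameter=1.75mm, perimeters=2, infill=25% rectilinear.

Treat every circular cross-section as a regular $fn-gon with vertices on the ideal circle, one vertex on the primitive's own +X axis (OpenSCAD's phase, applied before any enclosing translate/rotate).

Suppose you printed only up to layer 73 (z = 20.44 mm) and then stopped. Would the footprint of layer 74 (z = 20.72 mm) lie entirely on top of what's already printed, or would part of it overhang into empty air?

Compare the two slices. At z = 20.44: the r=10.5 cylinder contributes a regular 12-gon of circumradius 10.5 (area = (12/2)·10.500²·sin(360°/12) = 330.75 mm²); the cylinder at (12.5, 13) is not intersected at this z (z outside [0.5, 20]); Subtracting the remaining from the first: none of the subtracted shapes is present at this height, so the r=10.5 cylinder is unchanged — area = 330.75 mm². At z = 20.72: the r=10.5 cylinder gives a regular 12-gon of circumradius 10.5 (constant along its height) (area = (12/2)·10.500²·sin(360°/12) = 330.75 mm²); the cylinder at (12.5, 13) is absent (z outside [0.5, 20]); Taking the first minus the rest: none of the subtracted shapes is present at this height, so the r=10.5 cylinder is unchanged — area = 330.75 mm². Checking containment: the cross-section at z = 20.72 is a subset of the cross-section at z = 20.44.

entirely on top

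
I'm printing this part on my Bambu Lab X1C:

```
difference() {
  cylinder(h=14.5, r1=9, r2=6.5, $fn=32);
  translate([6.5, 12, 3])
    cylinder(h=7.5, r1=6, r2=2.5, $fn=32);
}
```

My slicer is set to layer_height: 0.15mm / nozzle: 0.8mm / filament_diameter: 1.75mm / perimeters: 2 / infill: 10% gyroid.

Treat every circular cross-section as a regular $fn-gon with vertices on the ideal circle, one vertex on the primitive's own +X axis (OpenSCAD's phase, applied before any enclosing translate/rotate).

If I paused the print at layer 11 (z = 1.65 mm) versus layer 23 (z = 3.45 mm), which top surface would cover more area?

Layer 11 (z = 1.65): the cone contributes a regular 32-gon of circumradius 8.716 (interpolated between r1=9 and r2=6.5 at t=0.114) (area = (32/2)·8.716²·sin(360°/32) = 237.11 mm²); the cone at (6.5, 12) is absent (z outside [3, 10.5]); Subtracting the remaining from the first: none of the subtracted shapes is present at this height, so the cone is unchanged — area = 237.11 mm². So its area = 237.11 mm². Layer 23 (z = 3.45): the cone: at t=0.238 of its height the radius interpolates to r₁+(r₂−r₁)t = 8.405, giving a regular 32-gon of that circumradius (area = (32/2)·8.405²·sin(360°/32) = 220.52 mm²); the cone at (6.5, 12) contributes a regular 32-gon of circumradius 5.790 (interpolated between r1=6 and r2=2.5 at t=0.060) (area = (32/2)·5.790²·sin(360°/32) = 104.64 mm²); After the difference (first − rest): starting from the cone (220.52 mm²), the cone at (6.5, 12) partially overlaps it — only the 1.23 mm² overlap (of its 104.64 mm²) is removed, clipping the outline — area = 219.29 mm². So its area = 219.29 mm². Layer 11 is larger (237.11 vs 219.29 mm²).

layer 11 (z = 1.65 mm)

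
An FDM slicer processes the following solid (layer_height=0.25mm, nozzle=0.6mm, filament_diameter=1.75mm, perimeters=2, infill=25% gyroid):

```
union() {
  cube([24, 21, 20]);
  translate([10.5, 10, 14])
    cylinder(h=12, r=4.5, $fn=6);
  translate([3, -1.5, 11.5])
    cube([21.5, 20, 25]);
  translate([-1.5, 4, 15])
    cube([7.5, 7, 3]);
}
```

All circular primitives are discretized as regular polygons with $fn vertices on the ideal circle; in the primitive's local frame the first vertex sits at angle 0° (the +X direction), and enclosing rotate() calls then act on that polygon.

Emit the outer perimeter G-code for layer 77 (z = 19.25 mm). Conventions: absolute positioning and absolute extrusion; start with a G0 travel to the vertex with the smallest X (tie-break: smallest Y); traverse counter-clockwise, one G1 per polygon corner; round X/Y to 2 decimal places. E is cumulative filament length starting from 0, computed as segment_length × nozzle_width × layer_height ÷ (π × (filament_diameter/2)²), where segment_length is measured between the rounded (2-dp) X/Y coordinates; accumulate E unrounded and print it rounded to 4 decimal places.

G0 X0.00 Y0.00 Z19.25
G1 X3.00 Y0.00 E0.1871
G1 X3.00 Y-1.50 E0.2806
G1 X24.50 Y-1.50 E1.6214
G1 X24.50 Y18.50 E2.8687
G1 X24.00 Y18.50 E2.8999
G1 X24.00 Y21.00 E3.0558
G1 X0.00 Y21.00 E4.5525
G1 X0.00 Y0.00 E5.8621

At z = 19.25 mm: the cube (footprint 24×21) is included at this height; the r=4.5 cylinder at (10.5, 10) contributes a regular 6-gon of circumradius 4.5; the cube at (3, -1.5) (footprint 21.5×20) is included at this height; the cube at (-1.5, 4) is not intersected at this z (z outside [15, 18]); Combining (union): the regions partially overlap (shared area 441.11 mm²), so overlapping operands fuse into one piece — 1 connected region. The outline is a single polygon with 8 vertices. Extrusion per mm of travel: 0.6 × 0.25 / (π × 0.875²) = 0.062363. Accumulating E over each segment gives final E = 5.8621.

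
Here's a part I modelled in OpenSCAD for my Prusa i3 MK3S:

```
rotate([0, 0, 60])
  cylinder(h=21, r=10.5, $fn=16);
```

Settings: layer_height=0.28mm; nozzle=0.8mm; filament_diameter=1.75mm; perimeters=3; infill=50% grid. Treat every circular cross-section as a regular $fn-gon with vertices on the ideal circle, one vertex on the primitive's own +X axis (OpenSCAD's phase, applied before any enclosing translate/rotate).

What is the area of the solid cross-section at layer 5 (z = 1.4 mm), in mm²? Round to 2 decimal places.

337.53 mm²

At z = 1.4 mm: the r=10.5 cylinder gives a regular 16-gon of circumradius 10.5 (constant along its height) (area = (16/2)·10.500²·sin(360°/16) = 337.53 mm²); (whole slice rotated 60° about Z — lengths, areas and connectivity unchanged). Overall, the cross-section is a single solid region. Net area = 337.53 mm².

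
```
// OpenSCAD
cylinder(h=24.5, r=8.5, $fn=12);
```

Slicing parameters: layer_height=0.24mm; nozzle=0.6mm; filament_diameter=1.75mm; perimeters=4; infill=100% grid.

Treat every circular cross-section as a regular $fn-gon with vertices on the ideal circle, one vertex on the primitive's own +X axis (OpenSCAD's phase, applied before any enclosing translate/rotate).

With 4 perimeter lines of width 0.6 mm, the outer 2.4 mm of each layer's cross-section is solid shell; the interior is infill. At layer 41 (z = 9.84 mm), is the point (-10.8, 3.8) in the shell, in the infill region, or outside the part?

At z = 9.84 mm: the r=8.5 cylinder gives a regular 12-gon of circumradius 8.5 (constant along its height). Overall, the cross-section is a single solid region. The nearest boundary edge runs (-7.36, 4.25)→(-8.50, 0.00); distance from the point to it = 3.21 mm. The point is not inside any of the regions above, so it lies outside the cross-section (3.21 mm from the nearest boundary).

outside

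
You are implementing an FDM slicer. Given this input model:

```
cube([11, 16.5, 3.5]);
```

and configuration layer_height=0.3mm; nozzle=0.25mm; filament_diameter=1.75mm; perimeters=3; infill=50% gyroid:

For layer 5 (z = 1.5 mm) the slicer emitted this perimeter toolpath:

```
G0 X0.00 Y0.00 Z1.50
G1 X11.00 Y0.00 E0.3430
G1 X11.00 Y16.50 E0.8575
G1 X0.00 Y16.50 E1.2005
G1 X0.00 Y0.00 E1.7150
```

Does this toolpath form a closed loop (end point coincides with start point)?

yes

Start point (G0): (0.00, 0.00). End point (last G1): the path returns to the start — closed.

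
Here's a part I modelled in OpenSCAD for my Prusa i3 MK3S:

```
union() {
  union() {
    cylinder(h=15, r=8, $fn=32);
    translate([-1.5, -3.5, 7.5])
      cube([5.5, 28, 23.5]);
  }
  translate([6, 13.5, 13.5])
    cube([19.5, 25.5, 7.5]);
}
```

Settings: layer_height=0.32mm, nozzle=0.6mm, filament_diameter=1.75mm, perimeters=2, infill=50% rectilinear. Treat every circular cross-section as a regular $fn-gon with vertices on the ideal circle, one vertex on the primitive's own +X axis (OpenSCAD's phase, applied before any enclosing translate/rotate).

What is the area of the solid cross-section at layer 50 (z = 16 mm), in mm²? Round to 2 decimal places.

At z = 16 mm: the cylinder is not intersected at this z (z outside [0, 15]); the cube at (-1.5, -3.5) is present — its section is the full 5.5×28 rectangle (area 154.00 mm²); Combining (union): only the 5.5×28 cube at (-1.5, -3.5) is present, so the union is just that shape — area = 154.00 mm²; the cube at (6, 13.5) is present — its section is the full 19.5×25.5 rectangle (area 497.25 mm²); Combining (union): the 2 present regions are separate (no shared area or edge), so areas and boundary lengths simply add and each stays a separate island — area = 651.25 mm². Overall, the cross-section has 2 separate islands. Net area = 651.25 mm².

651.25 mm²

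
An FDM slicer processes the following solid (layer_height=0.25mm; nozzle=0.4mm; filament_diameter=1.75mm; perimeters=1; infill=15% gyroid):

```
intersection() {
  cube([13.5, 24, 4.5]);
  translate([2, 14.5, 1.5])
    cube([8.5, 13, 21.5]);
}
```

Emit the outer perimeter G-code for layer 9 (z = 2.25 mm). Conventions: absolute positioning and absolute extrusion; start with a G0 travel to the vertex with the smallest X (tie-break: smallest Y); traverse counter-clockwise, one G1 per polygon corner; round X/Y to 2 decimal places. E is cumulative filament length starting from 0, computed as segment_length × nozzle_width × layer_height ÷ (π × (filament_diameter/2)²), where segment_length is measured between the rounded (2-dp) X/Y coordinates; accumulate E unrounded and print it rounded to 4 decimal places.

At z = 2.25 mm: the cube (footprint 13.5×24) is included at this height; the cube at (2, 14.5) (footprint 8.5×13) is included at this height; Taking the intersection: the 8.5×13 cube at (2, 14.5) partially overlaps the 13.5×24 cube; clipping to the common part keeps 80.75 mm² — 1 connected region. The outline is a single polygon with 4 vertices. Extrusion per mm of travel: 0.4 × 0.25 / (π × 0.875²) = 0.041575. Accumulating E over each segment gives final E = 1.4967.

G0 X2.00 Y14.50 Z2.25
G1 X10.50 Y14.50 E0.3534
G1 X10.50 Y24.00 E0.7484
G1 X2.00 Y24.00 E1.1017
G1 X2.00 Y14.50 E1.4967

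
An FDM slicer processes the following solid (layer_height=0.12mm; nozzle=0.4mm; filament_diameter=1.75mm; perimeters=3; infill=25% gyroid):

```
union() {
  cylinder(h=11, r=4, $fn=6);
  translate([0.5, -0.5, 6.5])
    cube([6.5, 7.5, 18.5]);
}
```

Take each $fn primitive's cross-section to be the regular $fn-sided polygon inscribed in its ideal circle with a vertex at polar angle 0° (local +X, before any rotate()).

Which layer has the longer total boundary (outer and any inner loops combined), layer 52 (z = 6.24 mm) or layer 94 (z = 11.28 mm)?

layer 94 (z = 11.28 mm)

Layer 52 (z = 6.24): the cylinder: section is a regular 6-gon, circumradius r=4 (perimeter = 2·6·4.000·sin(180°/6) = 24.00 mm); the cube at (0.5, -0.5) does not reach this height (z outside [6.5, 25]); Taking the union: only the r=4 cylinder is present, so the union is just that shape — boundary = 24.00 mm. So its perimeter = 24.00 mm. Layer 94 (z = 11.28): the cylinder is not intersected at this z (z outside [0, 11]); the cube at (0.5, -0.5) is present — its section is the full 6.5×7.5 rectangle (perimeter 28.00 mm); Taking the union: only the 6.5×7.5 cube at (0.5, -0.5) is present, so the union is just that shape — boundary = 28.00 mm. So its perimeter = 28.00 mm. Layer 94 is larger (28.00 vs 24.00 mm).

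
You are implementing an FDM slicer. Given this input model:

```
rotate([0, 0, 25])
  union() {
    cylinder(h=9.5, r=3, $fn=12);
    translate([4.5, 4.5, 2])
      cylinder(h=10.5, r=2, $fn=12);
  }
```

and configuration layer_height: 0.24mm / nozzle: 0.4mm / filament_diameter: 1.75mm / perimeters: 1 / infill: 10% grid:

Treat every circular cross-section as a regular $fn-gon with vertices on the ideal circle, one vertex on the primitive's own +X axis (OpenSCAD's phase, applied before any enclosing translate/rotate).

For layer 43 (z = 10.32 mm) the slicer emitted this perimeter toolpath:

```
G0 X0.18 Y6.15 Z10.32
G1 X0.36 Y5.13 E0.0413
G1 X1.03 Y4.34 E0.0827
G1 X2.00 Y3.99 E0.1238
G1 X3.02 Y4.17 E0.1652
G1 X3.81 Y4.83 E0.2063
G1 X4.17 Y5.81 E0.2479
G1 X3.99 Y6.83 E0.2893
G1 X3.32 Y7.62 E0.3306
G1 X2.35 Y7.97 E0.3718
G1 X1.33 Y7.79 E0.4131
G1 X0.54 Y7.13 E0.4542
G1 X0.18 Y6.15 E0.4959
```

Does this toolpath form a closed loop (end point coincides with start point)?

Start point (G0): (0.18, 6.15). End point (last G1): the path returns to the start — closed.

yes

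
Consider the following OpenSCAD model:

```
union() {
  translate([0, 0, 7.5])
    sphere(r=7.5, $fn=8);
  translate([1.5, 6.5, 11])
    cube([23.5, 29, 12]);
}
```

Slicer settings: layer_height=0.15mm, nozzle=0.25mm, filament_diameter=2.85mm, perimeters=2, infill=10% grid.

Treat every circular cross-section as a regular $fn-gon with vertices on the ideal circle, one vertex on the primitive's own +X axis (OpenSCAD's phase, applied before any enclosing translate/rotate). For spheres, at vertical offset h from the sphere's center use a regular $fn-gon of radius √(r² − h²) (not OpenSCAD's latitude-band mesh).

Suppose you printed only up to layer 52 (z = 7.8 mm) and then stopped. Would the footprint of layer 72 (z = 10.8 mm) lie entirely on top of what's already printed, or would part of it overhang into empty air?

Compare the two slices. At z = 7.8: the r=7.5 sphere slices to a regular 8-gon of circumradius 7.494 (√(r²−h²) with h=0.3 from center) (area = (8/2)·7.494²·sin(360°/8) = 158.84 mm²); the cube at (1.5, 6.5) is absent (z outside [11, 23]); Merging all regions: only the r=7.5 sphere is present, so the union is just that shape — area = 158.84 mm². At z = 10.8: the sphere: section is a regular 8-gon, circumradius = √(r²−h²) = √(7.5²−3.3²) = 6.735 (area = (8/2)·6.735²·sin(360°/8) = 128.30 mm²); the cube at (1.5, 6.5) does not reach this height (z outside [11, 23]); Taking the union: only the r=7.5 sphere is present, so the union is just that shape — area = 128.30 mm². Checking containment: the cross-section at z = 10.8 is a subset of the cross-section at z = 7.8.

entirely on top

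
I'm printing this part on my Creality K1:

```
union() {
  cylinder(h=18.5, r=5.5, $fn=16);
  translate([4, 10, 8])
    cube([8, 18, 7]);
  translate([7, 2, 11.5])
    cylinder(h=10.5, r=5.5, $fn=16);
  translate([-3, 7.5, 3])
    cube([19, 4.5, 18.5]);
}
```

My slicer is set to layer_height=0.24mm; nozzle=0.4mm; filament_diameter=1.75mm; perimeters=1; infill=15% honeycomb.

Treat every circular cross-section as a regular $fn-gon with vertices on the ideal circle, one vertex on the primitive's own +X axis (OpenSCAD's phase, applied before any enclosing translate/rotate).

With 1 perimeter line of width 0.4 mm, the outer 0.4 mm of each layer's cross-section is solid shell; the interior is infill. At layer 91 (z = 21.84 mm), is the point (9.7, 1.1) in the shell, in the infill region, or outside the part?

At z = 21.84 mm: the cylinder is not intersected at this z (z outside [0, 18.5]); the cube at (4, 10) does not reach this height (z outside [8, 15]); the r=5.5 cylinder at (7, 2) contributes a regular 16-gon of circumradius 5.5; the cube at (-3, 7.5) is not intersected at this z (z outside [3, 21.5]); Taking the union: only the r=5.5 cylinder at (7, 2) is present, so the union is just that shape — 1 connected region. Overall, the cross-section is a single solid region. The nearest boundary edge runs (12.08, -0.10)→(12.50, 2.00); distance from the point to it = 2.57 mm. The point is inside the cross-section and 2.57 mm from the nearest boundary — more than the 0.4 mm shell width (1 × 0.4), so it's in the infill interior.

infill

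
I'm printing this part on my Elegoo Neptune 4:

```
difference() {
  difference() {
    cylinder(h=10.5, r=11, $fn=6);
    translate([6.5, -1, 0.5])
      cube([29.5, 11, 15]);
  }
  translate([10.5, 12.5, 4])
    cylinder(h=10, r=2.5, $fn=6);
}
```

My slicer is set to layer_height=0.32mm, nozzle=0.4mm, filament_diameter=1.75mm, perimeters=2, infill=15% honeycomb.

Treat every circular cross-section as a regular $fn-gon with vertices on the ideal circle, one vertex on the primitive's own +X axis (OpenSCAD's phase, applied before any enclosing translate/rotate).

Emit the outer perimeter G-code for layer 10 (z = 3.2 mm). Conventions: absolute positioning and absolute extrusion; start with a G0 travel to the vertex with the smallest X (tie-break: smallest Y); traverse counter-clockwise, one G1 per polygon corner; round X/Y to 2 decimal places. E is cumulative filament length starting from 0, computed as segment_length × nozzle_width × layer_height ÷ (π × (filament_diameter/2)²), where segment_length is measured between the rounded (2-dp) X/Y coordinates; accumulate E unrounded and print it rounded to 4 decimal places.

G0 X-11.00 Y0.00 Z3.20
G1 X-5.50 Y-9.53 E0.5855
G1 X5.50 Y-9.53 E1.1709
G1 X10.42 Y-1.00 E1.6950
G1 X6.50 Y-1.00 E1.9036
G1 X6.50 Y7.79 E2.3713
G1 X5.50 Y9.53 E2.4781
G1 X-5.50 Y9.53 E3.0635
G1 X-11.00 Y0.00 E3.6491

At z = 3.2 mm: the cylinder: section is a regular 6-gon, circumradius r=11; the cube at (6.5, -1) (footprint 29.5×11) is included at this height; After the difference (first − rest): starting from the r=11 cylinder, the 29.5×11 cube at (6.5, -1) partially overlaps it — only the 21.75 mm² overlap (of its 324.50 mm²) is removed, clipping the outline — 1 connected region; the cylinder at (10.5, 12.5) does not reach this height (z outside [4, 14]); Taking the first minus the rest: none of the subtracted shapes is present at this height, so the result so far is unchanged — 1 connected region. The outline is a single polygon with 8 vertices. Extrusion per mm of travel: 0.4 × 0.32 / (π × 0.875²) = 0.053216. Accumulating E over each segment gives final E = 3.6491.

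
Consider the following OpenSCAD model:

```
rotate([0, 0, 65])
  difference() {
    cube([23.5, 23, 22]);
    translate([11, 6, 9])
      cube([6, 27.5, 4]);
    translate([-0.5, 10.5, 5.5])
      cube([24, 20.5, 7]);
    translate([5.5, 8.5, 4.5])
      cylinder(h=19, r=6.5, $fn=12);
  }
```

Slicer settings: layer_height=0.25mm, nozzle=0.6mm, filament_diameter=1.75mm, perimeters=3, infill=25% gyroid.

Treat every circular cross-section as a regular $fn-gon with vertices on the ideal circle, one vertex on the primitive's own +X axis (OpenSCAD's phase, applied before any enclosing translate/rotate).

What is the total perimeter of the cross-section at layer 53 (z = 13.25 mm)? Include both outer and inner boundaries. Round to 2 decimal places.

At z = 13.25 mm: the 23.5×23 cube contributes its full rectangle (perimeter 93.00 mm); the cube at (11, 6) is absent (z outside [9, 13]); the cube at (-0.5, 10.5) is absent (z outside [5.5, 12.5]); the r=6.5 cylinder at (5.5, 8.5) contributes a regular 12-gon of circumradius 6.5 (perimeter = 2·12·6.500·sin(180°/12) = 40.38 mm); Subtracting the remaining from the first: starting from the 23.5×23 cube, the r=6.5 cylinder at (5.5, 8.5) partially overlaps it — only the 123.06 mm² overlap (of its 126.75 mm²) is removed, clipping the outline — boundary = 119.52 mm; (whole slice rotated 65° about Z — lengths, areas and connectivity unchanged). Overall, the cross-section is a single solid region. Total boundary length (outer) = 119.52 mm.

119.52 mm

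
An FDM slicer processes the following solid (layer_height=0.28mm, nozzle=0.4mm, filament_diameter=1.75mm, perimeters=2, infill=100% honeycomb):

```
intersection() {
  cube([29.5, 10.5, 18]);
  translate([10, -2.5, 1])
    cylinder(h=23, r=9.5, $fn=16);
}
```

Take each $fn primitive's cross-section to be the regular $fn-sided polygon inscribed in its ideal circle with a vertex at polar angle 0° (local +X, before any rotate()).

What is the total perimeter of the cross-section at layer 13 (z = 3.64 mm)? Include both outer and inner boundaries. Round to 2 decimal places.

42.56 mm

At z = 3.64 mm: the cube (footprint 29.5×10.5) is included at this height (perimeter 80.00 mm); the r=9.5 cylinder at (10, -2.5) gives a regular 16-gon of circumradius 9.5 (constant along its height) (perimeter = 2·16·9.500·sin(180°/16) = 59.31 mm); After intersecting: the r=9.5 cylinder at (10, -2.5) partially overlaps the 29.5×10.5 cube; clipping to the common part keeps 91.89 mm² — boundary = 42.56 mm. Overall, the cross-section is a single solid region. Total boundary length (outer) = 42.56 mm.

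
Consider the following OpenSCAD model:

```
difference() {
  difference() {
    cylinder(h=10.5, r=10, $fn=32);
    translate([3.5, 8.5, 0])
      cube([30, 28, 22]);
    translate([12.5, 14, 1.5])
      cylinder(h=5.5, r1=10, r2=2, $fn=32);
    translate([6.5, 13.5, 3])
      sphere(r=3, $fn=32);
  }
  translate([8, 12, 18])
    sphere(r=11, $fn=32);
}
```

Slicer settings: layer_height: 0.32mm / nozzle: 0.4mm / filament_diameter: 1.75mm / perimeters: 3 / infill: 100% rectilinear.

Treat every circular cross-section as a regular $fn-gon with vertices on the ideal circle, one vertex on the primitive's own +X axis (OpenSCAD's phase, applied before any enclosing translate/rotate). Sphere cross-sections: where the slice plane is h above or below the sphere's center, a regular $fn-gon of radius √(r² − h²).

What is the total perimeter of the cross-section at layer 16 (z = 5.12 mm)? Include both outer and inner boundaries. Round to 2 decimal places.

63.37 mm

At z = 5.12 mm: the r=10 cylinder gives a regular 32-gon of circumradius 10 (constant along its height) (perimeter = 2·32·10.000·sin(180°/32) = 62.73 mm); the 30×28 cube at (3.5, 8.5) contributes its full rectangle (perimeter 116.00 mm); the cone at (12.5, 14) (r1=10→r2=2) has section circumradius 4.735 here — a regular 32-gon (perimeter = 2·32·4.735·sin(180°/32) = 29.70 mm); the r=3 sphere at (6.5, 13.5) slices to a regular 32-gon of circumradius 2.123 (√(r²−h²) with h=2.12 from center) (perimeter = 2·32·2.123·sin(180°/32) = 13.32 mm); Taking the first minus the rest: starting from the r=10 cylinder, the 30×28 cube at (3.5, 8.5) partially overlaps it — only the 0.77 mm² overlap (of its 840.00 mm²) is removed, clipping the outline; the cone at (12.5, 14) misses the remaining region (no effect); the r=3 sphere at (6.5, 13.5) misses the remaining region (no effect) — boundary = 63.37 mm; the sphere at (8, 12) is not intersected at this z (|z−center|=12.880 > r=11); Subtracting the remaining from the first: none of the subtracted shapes is present at this height, so the result so far is unchanged — boundary = 63.37 mm. Overall, the cross-section is a single solid region. Total boundary length (outer) = 63.37 mm.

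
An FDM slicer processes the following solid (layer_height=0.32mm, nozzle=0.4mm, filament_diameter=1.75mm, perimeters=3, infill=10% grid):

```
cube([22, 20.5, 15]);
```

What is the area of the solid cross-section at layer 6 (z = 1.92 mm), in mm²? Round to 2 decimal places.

451.00 mm²

At z = 1.92 mm: the 22×20.5 cube contributes its full rectangle (area 451.00 mm²). Overall, the cross-section is a single solid region. Net area = 451.00 mm².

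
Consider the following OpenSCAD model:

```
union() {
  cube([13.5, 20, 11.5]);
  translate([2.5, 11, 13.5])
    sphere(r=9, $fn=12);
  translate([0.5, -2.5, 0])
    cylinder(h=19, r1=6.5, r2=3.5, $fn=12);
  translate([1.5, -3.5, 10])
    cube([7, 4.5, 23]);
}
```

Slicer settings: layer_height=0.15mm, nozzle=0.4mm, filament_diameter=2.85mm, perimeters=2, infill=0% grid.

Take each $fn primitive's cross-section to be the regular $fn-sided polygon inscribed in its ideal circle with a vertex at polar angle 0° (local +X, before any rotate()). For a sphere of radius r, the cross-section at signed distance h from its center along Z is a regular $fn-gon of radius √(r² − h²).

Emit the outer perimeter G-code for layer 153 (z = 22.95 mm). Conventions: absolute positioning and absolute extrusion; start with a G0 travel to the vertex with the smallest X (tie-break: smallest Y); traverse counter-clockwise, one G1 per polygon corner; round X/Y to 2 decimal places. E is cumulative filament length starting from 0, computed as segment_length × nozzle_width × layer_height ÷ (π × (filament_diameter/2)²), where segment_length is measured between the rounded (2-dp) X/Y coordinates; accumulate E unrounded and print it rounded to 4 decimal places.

At z = 22.95 mm: the cube does not reach this height (z outside [0, 11.5]); the sphere at (2.5, 11) is not intersected at this z (|z−center|=9.450 > r=9); the cone at (0.5, -2.5) is absent (z outside [0, 19]); the cube at (1.5, -3.5) is present — its section is the full 7×4.5 rectangle; Combining (union): only the 7×4.5 cube at (1.5, -3.5) is present, so the union is just that shape — 1 connected region. The outline is a single polygon with 4 vertices. Extrusion per mm of travel: 0.4 × 0.15 / (π × 1.425²) = 0.009405. Accumulating E over each segment gives final E = 0.2163.

G0 X1.50 Y-3.50 Z22.95
G1 X8.50 Y-3.50 E0.0658
G1 X8.50 Y1.00 E0.1082
G1 X1.50 Y1.00 E0.1740
G1 X1.50 Y-3.50 E0.2163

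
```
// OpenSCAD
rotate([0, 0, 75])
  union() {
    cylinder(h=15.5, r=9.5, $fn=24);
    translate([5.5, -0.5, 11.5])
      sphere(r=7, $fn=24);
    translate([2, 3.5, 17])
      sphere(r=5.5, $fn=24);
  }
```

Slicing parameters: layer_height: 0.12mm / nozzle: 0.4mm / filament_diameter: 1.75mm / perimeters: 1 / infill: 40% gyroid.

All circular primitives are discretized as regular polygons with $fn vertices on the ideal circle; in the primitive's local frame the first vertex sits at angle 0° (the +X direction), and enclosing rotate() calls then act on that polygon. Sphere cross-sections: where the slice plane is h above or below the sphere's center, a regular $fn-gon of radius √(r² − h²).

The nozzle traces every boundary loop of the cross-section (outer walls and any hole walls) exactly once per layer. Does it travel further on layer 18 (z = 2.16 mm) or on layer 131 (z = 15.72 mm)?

Layer 18 (z = 2.16): the r=9.5 cylinder contributes a regular 24-gon of circumradius 9.5 (perimeter = 2·24·9.500·sin(180°/24) = 59.52 mm); the sphere at (5.5, -0.5) does not reach this height (|z−center|=9.340 > r=7); the sphere at (2, 3.5) is absent (|z−center|=14.840 > r=5.5); Taking the union: only the r=9.5 cylinder is present, so the union is just that shape — boundary = 59.52 mm; (whole slice rotated 75° about Z — lengths, areas and connectivity unchanged). So its perimeter = 59.52 mm. Layer 131 (z = 15.72): the cylinder is not intersected at this z (z outside [0, 15.5]); the sphere at (5.5, -0.5): section is a regular 24-gon, circumradius = √(r²−h²) = √(7²−4.22²) = 5.585 (perimeter = 2·24·5.585·sin(180°/24) = 34.99 mm); the sphere at (2, 3.5): section is a regular 24-gon, circumradius = √(r²−h²) = √(5.5²−1.28²) = 5.349 (perimeter = 2·24·5.349·sin(180°/24) = 33.51 mm); Taking the union: the regions partially overlap (shared area 37.42 mm²), so the edge portions inside another operand are dropped and the merged outline is re-measured after clipping — boundary = 45.40 mm; (whole slice rotated 75° about Z — lengths, areas and connectivity unchanged). So its perimeter = 45.40 mm. Layer 18 is larger (59.52 vs 45.40 mm).

layer 18 (z = 2.16 mm)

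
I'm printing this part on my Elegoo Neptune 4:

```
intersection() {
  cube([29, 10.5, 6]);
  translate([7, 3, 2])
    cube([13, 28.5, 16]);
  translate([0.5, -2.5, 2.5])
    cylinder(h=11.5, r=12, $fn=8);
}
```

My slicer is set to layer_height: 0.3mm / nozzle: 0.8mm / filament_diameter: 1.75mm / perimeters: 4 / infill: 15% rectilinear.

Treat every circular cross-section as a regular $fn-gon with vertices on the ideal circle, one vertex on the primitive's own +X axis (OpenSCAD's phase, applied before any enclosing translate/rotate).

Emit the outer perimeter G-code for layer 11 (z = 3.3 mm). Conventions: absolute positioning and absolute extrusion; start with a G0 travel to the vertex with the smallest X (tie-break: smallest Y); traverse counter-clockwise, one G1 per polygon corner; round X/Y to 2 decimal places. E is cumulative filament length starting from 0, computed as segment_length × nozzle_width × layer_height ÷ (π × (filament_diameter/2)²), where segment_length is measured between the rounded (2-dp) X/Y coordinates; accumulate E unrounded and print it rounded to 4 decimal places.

At z = 3.3 mm: the cube (footprint 29×10.5) is included at this height; the cube at (7, 3) is present — its section is the full 13×28.5 rectangle; the cylinder at (0.5, -2.5): section is a regular 8-gon, circumradius r=12; Taking the intersection: the 13×28.5 cube at (7, 3) partially overlaps the 29×10.5 cube; clipping to the common part keeps 97.50 mm²; the r=12 cylinder at (0.5, -2.5) partially overlaps the running intersection; clipping to the common part keeps 8.59 mm² — 1 connected region. The outline is a single polygon with 4 vertices. Extrusion per mm of travel: 0.8 × 0.3 / (π × 0.875²) = 0.099780. Accumulating E over each segment gives final E = 1.2388.

G0 X7.00 Y3.00 Z3.30
G1 X10.22 Y3.00 E0.3213
G1 X8.99 Y5.99 E0.6439
G1 X7.00 Y6.81 E0.8587
G1 X7.00 Y3.00 E1.2388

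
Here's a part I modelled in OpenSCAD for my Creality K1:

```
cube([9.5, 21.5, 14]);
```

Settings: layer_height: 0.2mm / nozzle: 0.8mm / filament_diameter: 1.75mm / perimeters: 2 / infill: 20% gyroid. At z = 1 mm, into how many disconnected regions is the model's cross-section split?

1

At z = 1 mm: the 9.5×21.5 cube contributes its full rectangle. The result has 1 disconnected region.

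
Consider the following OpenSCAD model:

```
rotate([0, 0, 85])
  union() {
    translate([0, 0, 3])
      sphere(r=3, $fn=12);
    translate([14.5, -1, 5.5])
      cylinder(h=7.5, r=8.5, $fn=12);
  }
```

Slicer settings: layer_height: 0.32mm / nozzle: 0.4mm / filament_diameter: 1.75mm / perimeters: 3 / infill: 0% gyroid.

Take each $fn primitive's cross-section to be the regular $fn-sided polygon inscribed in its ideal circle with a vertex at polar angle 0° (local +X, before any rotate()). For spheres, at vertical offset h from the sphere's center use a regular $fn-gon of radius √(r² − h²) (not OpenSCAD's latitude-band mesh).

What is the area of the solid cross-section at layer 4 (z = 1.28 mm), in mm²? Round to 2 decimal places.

At z = 1.28 mm: the r=3 sphere slices to a regular 12-gon of circumradius 2.458 (√(r²−h²) with h=1.72 from center) (area = (12/2)·2.458²·sin(360°/12) = 18.12 mm²); the cylinder at (14.5, -1) is not intersected at this z (z outside [5.5, 13]); Taking the union: only the r=3 sphere is present, so the union is just that shape — area = 18.12 mm²; (whole slice rotated 85° about Z — lengths, areas and connectivity unchanged). Overall, the cross-section is a single solid region. Net area = 18.12 mm².

18.12 mm²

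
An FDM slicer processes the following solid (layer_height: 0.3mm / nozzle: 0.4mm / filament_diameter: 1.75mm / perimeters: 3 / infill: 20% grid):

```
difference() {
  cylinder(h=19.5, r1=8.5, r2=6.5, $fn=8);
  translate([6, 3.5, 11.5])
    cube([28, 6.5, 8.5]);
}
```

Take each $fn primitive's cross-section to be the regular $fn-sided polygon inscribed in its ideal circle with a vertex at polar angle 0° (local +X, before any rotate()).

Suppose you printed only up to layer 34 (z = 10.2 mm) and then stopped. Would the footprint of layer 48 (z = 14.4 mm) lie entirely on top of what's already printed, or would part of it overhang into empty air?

entirely on top

Compare the two slices. At z = 10.2: the cone (r1=8.5→r2=6.5) has section circumradius 7.454 here — a regular 8-gon (area = (8/2)·7.454²·sin(360°/8) = 157.15 mm²); the cube at (6, 3.5) is absent (z outside [11.5, 20]); Subtracting the remaining from the first: none of the subtracted shapes is present at this height, so the cone is unchanged — area = 157.15 mm². At z = 14.4: the cone contributes a regular 8-gon of circumradius 7.023 (interpolated between r1=8.5 and r2=6.5 at t=0.738) (area = (8/2)·7.023²·sin(360°/8) = 139.51 mm²); the cube at (6, 3.5) (footprint 28×6.5) is included at this height (area 182.00 mm²); Subtracting the remaining from the first: starting from the cone (139.51 mm²), the 28×6.5 cube at (6, 3.5) misses the remaining region (no effect) — area = 139.51 mm². Checking containment: the cross-section at z = 14.4 is a subset of the cross-section at z = 10.2.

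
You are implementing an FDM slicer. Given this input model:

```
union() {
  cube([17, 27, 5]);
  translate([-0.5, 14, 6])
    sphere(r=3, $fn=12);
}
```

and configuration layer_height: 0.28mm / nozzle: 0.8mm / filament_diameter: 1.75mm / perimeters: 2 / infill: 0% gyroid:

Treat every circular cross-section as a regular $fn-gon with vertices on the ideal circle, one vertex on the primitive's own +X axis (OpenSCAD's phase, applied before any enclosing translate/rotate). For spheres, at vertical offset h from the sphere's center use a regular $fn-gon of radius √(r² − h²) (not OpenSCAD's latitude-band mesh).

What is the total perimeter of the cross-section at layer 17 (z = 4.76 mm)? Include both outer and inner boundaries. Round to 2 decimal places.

At z = 4.76 mm: the cube (footprint 17×27) is included at this height (perimeter 88.00 mm); the sphere at (-0.5, 14): section is a regular 12-gon, circumradius = √(r²−h²) = √(3²−1.24²) = 2.732 (perimeter = 2·12·2.732·sin(180°/12) = 16.97 mm); Combining (union): the regions partially overlap (shared area 8.53 mm²), so the edge portions inside another operand are dropped and the merged outline is re-measured after clipping — boundary = 92.32 mm. Overall, the cross-section is a single solid region. Total boundary length (outer) = 92.32 mm.

92.32 mm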